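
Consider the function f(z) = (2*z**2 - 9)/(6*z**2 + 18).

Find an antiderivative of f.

An antiderivative is F(z) = z/3 - 5*sqrt(3)*atan(sqrt(3)*z/3)/6.

Any candidate F(z) must reproduce f(z) exactly when differentiated.
Check: d/dz[z/3 - 5*sqrt(3)*atan(sqrt(3)*z/3)/6] = (2*z**2 - 9)/(6*z**2 + 18) = f(z).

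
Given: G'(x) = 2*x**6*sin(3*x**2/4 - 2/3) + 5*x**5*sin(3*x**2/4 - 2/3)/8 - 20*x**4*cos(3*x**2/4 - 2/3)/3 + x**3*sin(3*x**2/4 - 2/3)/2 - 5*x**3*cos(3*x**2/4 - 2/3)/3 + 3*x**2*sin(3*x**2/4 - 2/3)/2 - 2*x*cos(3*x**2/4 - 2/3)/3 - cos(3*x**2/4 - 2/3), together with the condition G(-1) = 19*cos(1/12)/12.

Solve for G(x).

G(x) = -4*x**5*cos(3*x**2/4 - 2/3)/3 - 5*x**4*cos(3*x**2/4 - 2/3)/12 - x**2*cos(3*x**2/4 - 2/3)/3 - x*cos(3*x**2/4 - 2/3)

G'(x) has the shape u'v + uv' for u = -4*x**5/3 - 5*x**4/12 - x**2/3 - x and v = cos(3*x**2/4 - 2/3) — it is the derivative of the product u*v.
A general antiderivative is -(4*x**5 + 5*x**4/4 + x**2 + 3*x)*cos(3*x**2/4 - 2/3)/3 + C.
The condition gives C = 19*cos(1/12)/12 - (19*cos(1/12)/12) = 0.
So G(x) = -4*x**5*cos(3*x**2/4 - 2/3)/3 - 5*x**4*cos(3*x**2/4 - 2/3)/12 - x**2*cos(3*x**2/4 - 2/3)/3 - x*cos(3*x**2/4 - 2/3).
Check: d/dx[-4*x**5*cos(3*x**2/4 - 2/3)/3 - 5*x**4*cos(3*x**2/4 - 2/3)/12 - x**2*cos(3*x**2/4 - 2/3)/3 - x*cos(3*x**2/4 - 2/3)] = 2*x**6*sin(3*x**2/4 - 2/3) + 5*x**5*sin(3*x**2/4 - 2/3)/8 - 20*x**4*cos(3*x**2/4 - 2/3)/3 + x**3*sin(3*x**2/4 - 2/3)/2 - 5*x**3*cos(3*x**2/4 - 2/3)/3 + 3*x**2*sin(3*x**2/4 - 2/3)/2 - 2*x*cos(3*x**2/4 - 2/3)/3 - cos(3*x**2/4 - 2/3) = G'(x).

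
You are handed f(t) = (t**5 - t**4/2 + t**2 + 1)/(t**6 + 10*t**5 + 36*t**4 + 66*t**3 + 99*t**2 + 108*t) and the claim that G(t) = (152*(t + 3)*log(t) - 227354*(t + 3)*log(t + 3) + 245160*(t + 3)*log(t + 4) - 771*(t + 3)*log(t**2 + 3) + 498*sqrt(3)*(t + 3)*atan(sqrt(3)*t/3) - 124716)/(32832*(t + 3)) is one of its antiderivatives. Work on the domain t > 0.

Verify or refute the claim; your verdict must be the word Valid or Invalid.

d/dt[G] = (2*t**5 - t**4 + 2*t**2 + 2)/(4*t**6 + 40*t**5 + 144*t**4 + 264*t**3 + 396*t**2 + 432*t)
d/dt[G] - f(t) = (-2*t**5 + t**4 - 2*t**2 - 2)/(4*t**6 + 40*t**5 + 144*t**4 + 264*t**3 + 396*t**2 + 432*t) != 0.

Invalid: d/dt[G] - f = (-2*t**5 + t**4 - 2*t**2 - 2)/(4*t**6 + 40*t**5 + 144*t**4 + 264*t**3 + 396*t**2 + 432*t), which is not 0.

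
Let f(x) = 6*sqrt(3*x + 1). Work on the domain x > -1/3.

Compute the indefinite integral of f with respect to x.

F(x) = 4*x*sqrt(3*x + 1) + 4*sqrt(3*x + 1)/3 + C

Check any antiderivative F(x) by computing F'(x) and comparing it with f(x).
Check: d/dx[4*x*sqrt(3*x + 1) + 4*sqrt(3*x + 1)/3] = (18*x + 6)/sqrt(3*x + 1), which equals f(x).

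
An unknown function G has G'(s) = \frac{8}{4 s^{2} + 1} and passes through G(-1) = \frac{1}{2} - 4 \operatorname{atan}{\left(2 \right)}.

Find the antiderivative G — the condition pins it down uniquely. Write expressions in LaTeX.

G(s) = 4 \operatorname{atan}{\left(2 s \right)} + \frac{1}{2}

The proposed G(s) is checked by its d/ds: the result must match the given G'(s).
A general antiderivative is 4 \operatorname{atan}{\left(2 s \right)} + C.
The condition gives C = \frac{1}{2} - 4 \operatorname{atan}{\left(2 \right)} - (- 4 \operatorname{atan}{\left(2 \right)}) = \frac{1}{2}.
So G(s) = 4 \operatorname{atan}{\left(2 s \right)} + \frac{1}{2}.
Check: d/ds[4 \operatorname{atan}{\left(2 s \right)} + \frac{1}{2}] = \frac{8}{4 s^{2} + 1} = G'(s).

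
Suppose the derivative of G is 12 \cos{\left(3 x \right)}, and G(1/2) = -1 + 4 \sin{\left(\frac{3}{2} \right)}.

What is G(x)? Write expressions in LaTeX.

G(x) = 4 \sin{\left(3 x \right)} - 1

For G(x) to be correct, d/dx[G] must agree with the stated G'(x) identically.
A general antiderivative is 4 \sin{\left(3 x \right)} + C.
The condition gives C = -1 + 4 \sin{\left(\frac{3}{2} \right)} - (4 \sin{\left(\frac{3}{2} \right)}) = -1.
So G(x) = 4 \sin{\left(3 x \right)} - 1.
Check: d/dx[4 \sin{\left(3 x \right)} - 1] = 12 \cos{\left(3 x \right)} = G'(x).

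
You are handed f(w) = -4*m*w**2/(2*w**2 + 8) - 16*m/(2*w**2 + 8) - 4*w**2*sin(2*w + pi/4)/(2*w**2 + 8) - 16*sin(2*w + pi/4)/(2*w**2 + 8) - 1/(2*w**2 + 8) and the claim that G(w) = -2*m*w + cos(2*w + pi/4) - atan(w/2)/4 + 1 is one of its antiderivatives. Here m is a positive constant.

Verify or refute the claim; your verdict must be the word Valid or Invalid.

Valid - differentiating G returns exactly f.

d/dw[G] = (-4*m*w**2 - 16*m - 4*w**2*sin(2*w + pi/4) - 16*sin(2*w + pi/4) - 1)/(2*w**2 + 8)
This equals f(w) exactly, so the claim holds.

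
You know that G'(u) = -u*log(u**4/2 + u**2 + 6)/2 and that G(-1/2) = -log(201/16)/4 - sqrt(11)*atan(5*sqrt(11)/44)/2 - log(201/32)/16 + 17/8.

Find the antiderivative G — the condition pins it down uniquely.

Any candidate G(u) must reproduce the stated G'(u) exactly.
A general antiderivative is -u**2*log(u**4/2 + u**2 + 6)/4 + u**2/2 - log(u**4 + 2*u**2 + 12)/4 - sqrt(11)*atan(sqrt(11)*u**2/11 + sqrt(11)/11)/2 + C.
The condition gives C = -log(201/16)/4 - sqrt(11)*atan(5*sqrt(11)/44)/2 - log(201/32)/16 + 17/8 - (-log(201/16)/4 - sqrt(11)*atan(5*sqrt(11)/44)/2 - log(201/32)/16 + 1/8) = 2.
So G(u) = (-u**2*log(u**4/2 + u**2 + 6) + 2*u**2 - log(u**4 + 2*u**2 + 12) - 2*sqrt(11)*atan(sqrt(11)*u**2/11 + sqrt(11)/11) + 8)/4.
Check: d/du[(-u**2*log(u**4/2 + u**2 + 6) + 2*u**2 - log(u**4 + 2*u**2 + 12) - 2*sqrt(11)*atan(sqrt(11)*u**2/11 + sqrt(11)/11) + 8)/4] = -u*log(u**4/2 + u**2 + 6)/2 = G'(u).

G(u) = (-u**2*log(u**4/2 + u**2 + 6) + 2*u**2 - log(u**4 + 2*u**2 + 12) - 2*sqrt(11)*atan(sqrt(11)*u**2/11 + sqrt(11)/11) + 8)/4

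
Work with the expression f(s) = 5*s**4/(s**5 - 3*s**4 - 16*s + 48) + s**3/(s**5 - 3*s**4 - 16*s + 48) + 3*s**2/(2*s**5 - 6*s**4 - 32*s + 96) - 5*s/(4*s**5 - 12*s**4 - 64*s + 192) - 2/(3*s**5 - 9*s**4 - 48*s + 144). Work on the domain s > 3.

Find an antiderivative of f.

The denominator factors as 12*(s - 3)*(s - 2)*(s + 2)*(s**2 + 4); partial fractions split f into directly integrable pieces: (691*s + 2892)/(1248*(s**2 + 4)) + 479/(960*(s + 2)) - 545/(192*(s - 2)) + 5293/(780*(s - 3)).
Check: d/ds[(84688*log(s - 3) - 35425*log(s - 2) + 6227*log(s + 2) + 3455*log(s**2 + 4) + 14460*atan(s/2))/12480] = (60*s**4 + 12*s**3 + 18*s**2 - 15*s - 8)/(12*s**5 - 36*s**4 - 192*s + 576), which equals f(s).

An antiderivative is F(s) = (84688*log(s - 3) - 35425*log(s - 2) + 6227*log(s + 2) + 3455*log(s**2 + 4) + 14460*atan(s/2))/12480.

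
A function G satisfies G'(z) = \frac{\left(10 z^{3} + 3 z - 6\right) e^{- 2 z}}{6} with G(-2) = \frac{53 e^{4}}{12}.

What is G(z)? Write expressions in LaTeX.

G(z) = \frac{\left(- 10 z^{3} - 15 z^{2} - 18 z - 3\right) e^{- 2 z}}{12}

G'(z) has the shape u'v + uv' for u = - \frac{5 z^{3}}{6} - \frac{5 z^{2}}{4} - \frac{3 z}{2} - \frac{1}{4} and v = e^{- 2 z} — it is the derivative of the product u*v.
A general antiderivative is \frac{\left(- 10 z^{3} - 15 z^{2} - 18 z - 3\right) e^{- 2 z}}{12} + C.
The condition gives C = \frac{53 e^{4}}{12} - (\frac{53 e^{4}}{12}) = 0.
So G(z) = \frac{\left(- 10 z^{3} - 15 z^{2} - 18 z - 3\right) e^{- 2 z}}{12}.
Check: d/dz[\frac{\left(- 10 z^{3} - 15 z^{2} - 18 z - 3\right) e^{- 2 z}}{12}] = \frac{\left(10 z^{3} + 3 z - 6\right) e^{- 2 z}}{6} = G'(z).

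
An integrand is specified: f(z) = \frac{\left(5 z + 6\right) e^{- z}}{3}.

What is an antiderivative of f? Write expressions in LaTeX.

Recognize the product-rule pattern: f = u'v + uv' with u = - \frac{5 z}{3} - \frac{11}{3}, v = e^{- z}, so integration by parts undoes it.
Check: d/dz[- \frac{5 z e^{- z}}{3} - \frac{11 e^{- z}}{3}] = \frac{\left(5 z + 6\right) e^{- z}}{3} = f(z).

An antiderivative is F(z) = - \frac{5 z e^{- z}}{3} - \frac{11 e^{- z}}{3}.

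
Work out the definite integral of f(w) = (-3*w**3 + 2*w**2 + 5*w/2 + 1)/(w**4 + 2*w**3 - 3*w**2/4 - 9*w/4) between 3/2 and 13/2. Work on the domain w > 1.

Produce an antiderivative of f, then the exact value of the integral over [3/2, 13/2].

The denominator factors as w*(w - 1)*(2*w + 3)**2; partial fractions split f into directly integrable pieces: -266/(45*(2*w + 3)) + 38/(3*(2*w + 3)**2) + 2/(5*(w - 1)) - 4/(9*w).
F(w) = (-40*w*log(w) + 36*w*log(w - 1) - 266*w*log(w + 3/2) - 60*log(w) + 54*log(w - 1) - 399*log(w + 3/2) - 285)/(90*w + 135) is an antiderivative of f.
Check: d/dw[(-40*w*log(w) + 36*w*log(w - 1) - 266*w*log(w + 3/2) - 60*log(w) + 54*log(w - 1) - 399*log(w + 3/2) - 285)/(90*w + 135)] = (-12*w**3 + 8*w**2 + 10*w + 4)/(4*w**4 + 8*w**3 - 3*w**2 - 9*w), which equals f(w).
F(13/2) = -133*log(8)/45 - 4*log(13/2)/9 - 19/48 + 2*log(11/2)/5; F(3/2) = -133*log(3)/45 - 19/18 - 2*log(2)/5 - 4*log(3/2)/9.
Integral = F(13/2) - F(3/2) = -133*log(8)/45 - 4*log(13/2)/9 + 4*log(3/2)/9 + 2*log(2)/5 + 95/144 + 2*log(11/2)/5 + 133*log(3)/45.

Antiderivative: F(w) = (-40*w*log(w) + 36*w*log(w - 1) - 266*w*log(w + 3/2) - 60*log(w) + 54*log(w - 1) - 399*log(w + 3/2) - 285)/(90*w + 135); value = -133*log(8)/45 - 4*log(13/2)/9 + 4*log(3/2)/9 + 2*log(2)/5 + 95/144 + 2*log(11/2)/5 + 133*log(3)/45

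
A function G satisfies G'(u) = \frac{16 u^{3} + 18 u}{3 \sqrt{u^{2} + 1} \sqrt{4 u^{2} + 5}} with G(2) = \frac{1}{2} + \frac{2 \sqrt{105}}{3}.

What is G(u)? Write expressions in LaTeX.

G(u) = \frac{2 \sqrt{2 u^{2} + 2} \sqrt{2 u^{2} + \frac{5}{2}}}{3} + \frac{1}{2}

Recognize the product-rule pattern: G'(u) = v'r + vr' with v = \frac{2 \sqrt{2 u^{2} + 2}}{3}, r = \sqrt{2 u^{2} + \frac{5}{2}}, so integration by parts undoes it.
A general antiderivative is \frac{2 \sqrt{2 u^{2} + 2} \sqrt{2 u^{2} + \frac{5}{2}}}{3} + C.
The condition gives C = \frac{1}{2} + \frac{2 \sqrt{105}}{3} - (\frac{2 \sqrt{105}}{3}) = \frac{1}{2}.
So G(u) = \frac{2 \sqrt{2 u^{2} + 2} \sqrt{2 u^{2} + \frac{5}{2}}}{3} + \frac{1}{2}.
Check: d/du[\frac{2 \sqrt{2 u^{2} + 2} \sqrt{2 u^{2} + \frac{5}{2}}}{3} + \frac{1}{2}] = \frac{16 u^{3} + 18 u}{3 \sqrt{u^{2} + 1} \sqrt{4 u^{2} + 5}} = G'(u).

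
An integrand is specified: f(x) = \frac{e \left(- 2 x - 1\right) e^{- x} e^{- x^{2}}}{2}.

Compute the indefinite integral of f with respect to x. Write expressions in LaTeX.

F(x) = \frac{e^{- x^{2} - x + 1}}{2} + C

f matches the chain-rule pattern g'(h)*h' with inner function h(x) = - x^{2} - x + 1; substituting u = h(x) collapses the integral.
Check: d/dx[\frac{e^{- x^{2} - x + 1}}{2}] = \frac{e \left(- 2 x - 1\right) e^{- x} e^{- x^{2}}}{2} = f(x).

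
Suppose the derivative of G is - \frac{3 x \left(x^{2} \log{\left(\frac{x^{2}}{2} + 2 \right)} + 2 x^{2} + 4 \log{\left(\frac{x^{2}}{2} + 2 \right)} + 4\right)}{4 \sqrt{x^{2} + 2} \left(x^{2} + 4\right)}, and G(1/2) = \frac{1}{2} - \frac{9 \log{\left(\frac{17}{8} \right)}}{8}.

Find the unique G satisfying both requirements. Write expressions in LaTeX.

Recognize the product-rule pattern: G'(x) = u'v + uv' with u = - \frac{3 \sqrt{x^{2} + 2}}{4}, v = \log{\left(\frac{x^{2}}{2} + 2 \right)}, so integration by parts undoes it.
A general antiderivative is - \frac{3 \sqrt{x^{2} + 2} \log{\left(\frac{x^{2}}{2} + 2 \right)}}{4} + C.
The condition gives C = \frac{1}{2} - \frac{9 \log{\left(\frac{17}{8} \right)}}{8} - (- \frac{9 \log{\left(\frac{17}{8} \right)}}{8}) = \frac{1}{2}.
So G(x) = - \frac{3 \sqrt{x^{2} + 2} \log{\left(\frac{x^{2}}{2} + 2 \right)}}{4} + \frac{1}{2}.
Check: d/dx[- \frac{3 \sqrt{x^{2} + 2} \log{\left(\frac{x^{2}}{2} + 2 \right)}}{4} + \frac{1}{2}] = \frac{- 3 x^{3} \log{\left(\frac{x^{2}}{2} + 2 \right)} - 6 x^{3} - 12 x \log{\left(\frac{x^{2}}{2} + 2 \right)} - 12 x}{4 x^{2} \sqrt{x^{2} + 2} + 16 \sqrt{x^{2} + 2}}, which equals G'(x).

G(x) = - \frac{3 \sqrt{x^{2} + 2} \log{\left(\frac{x^{2}}{2} + 2 \right)}}{4} + \frac{1}{2}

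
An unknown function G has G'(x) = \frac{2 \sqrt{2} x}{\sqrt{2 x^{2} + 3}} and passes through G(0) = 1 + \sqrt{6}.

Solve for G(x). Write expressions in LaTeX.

The substitution u = 4 x^{2} + 6 works: G'(x) is exactly (dG/du)*(du/dx) for that inner function.
A general antiderivative is \sqrt{4 x^{2} + 6} + C.
The condition gives C = 1 + \sqrt{6} - (\sqrt{6}) = 1.
So G(x) = \sqrt{4 x^{2} + 6} + 1.
Check: d/dx[\sqrt{4 x^{2} + 6} + 1] = \frac{2 \sqrt{2} x}{\sqrt{2 x^{2} + 3}} = G'(x).

G(x) = \sqrt{4 x^{2} + 6} + 1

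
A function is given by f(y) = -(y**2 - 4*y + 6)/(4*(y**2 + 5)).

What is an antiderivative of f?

An antiderivative is F(y) = -(5*y - 10*log(y**2 + 5) + sqrt(5)*atan(sqrt(5)*y/5))/20.

Since d/dy undoes antidifferentiation here, F'(y) = f(y) is required of F(y).
Check: d/dy[-(5*y - 10*log(y**2 + 5) + sqrt(5)*atan(sqrt(5)*y/5))/20] = (-y**2 + 4*y - 6)/(4*y**2 + 20), which equals f(y).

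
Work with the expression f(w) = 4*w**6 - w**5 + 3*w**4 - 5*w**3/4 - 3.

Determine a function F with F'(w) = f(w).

Integrate term by term and add the pieces.
Check: d/dw[w*(960*w**6 - 280*w**5 + 1008*w**4 - 525*w**3 - 5040)/1680] = 4*w**6 - w**5 + 3*w**4 - 5*w**3/4 - 3 = f(w).

An antiderivative is F(w) = w*(960*w**6 - 280*w**5 + 1008*w**4 - 525*w**3 - 5040)/1680.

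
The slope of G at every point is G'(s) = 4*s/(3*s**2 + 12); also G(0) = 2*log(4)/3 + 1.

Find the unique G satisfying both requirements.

G(s) = (2*log(s**2 + 4) + 3)/3

G'(s) matches the chain-rule pattern g'(h)*h' with inner function h(s) = s**2 + 4; substituting u = h(s) collapses the integral.
A general antiderivative is 2*log(s**2 + 4)/3 + C.
The condition gives C = 2*log(4)/3 + 1 - (2*log(4)/3) = 1.
So G(s) = (2*log(s**2 + 4) + 3)/3.
Check: d/ds[(2*log(s**2 + 4) + 3)/3] = 4*s/(3*s**2 + 12) = G'(s).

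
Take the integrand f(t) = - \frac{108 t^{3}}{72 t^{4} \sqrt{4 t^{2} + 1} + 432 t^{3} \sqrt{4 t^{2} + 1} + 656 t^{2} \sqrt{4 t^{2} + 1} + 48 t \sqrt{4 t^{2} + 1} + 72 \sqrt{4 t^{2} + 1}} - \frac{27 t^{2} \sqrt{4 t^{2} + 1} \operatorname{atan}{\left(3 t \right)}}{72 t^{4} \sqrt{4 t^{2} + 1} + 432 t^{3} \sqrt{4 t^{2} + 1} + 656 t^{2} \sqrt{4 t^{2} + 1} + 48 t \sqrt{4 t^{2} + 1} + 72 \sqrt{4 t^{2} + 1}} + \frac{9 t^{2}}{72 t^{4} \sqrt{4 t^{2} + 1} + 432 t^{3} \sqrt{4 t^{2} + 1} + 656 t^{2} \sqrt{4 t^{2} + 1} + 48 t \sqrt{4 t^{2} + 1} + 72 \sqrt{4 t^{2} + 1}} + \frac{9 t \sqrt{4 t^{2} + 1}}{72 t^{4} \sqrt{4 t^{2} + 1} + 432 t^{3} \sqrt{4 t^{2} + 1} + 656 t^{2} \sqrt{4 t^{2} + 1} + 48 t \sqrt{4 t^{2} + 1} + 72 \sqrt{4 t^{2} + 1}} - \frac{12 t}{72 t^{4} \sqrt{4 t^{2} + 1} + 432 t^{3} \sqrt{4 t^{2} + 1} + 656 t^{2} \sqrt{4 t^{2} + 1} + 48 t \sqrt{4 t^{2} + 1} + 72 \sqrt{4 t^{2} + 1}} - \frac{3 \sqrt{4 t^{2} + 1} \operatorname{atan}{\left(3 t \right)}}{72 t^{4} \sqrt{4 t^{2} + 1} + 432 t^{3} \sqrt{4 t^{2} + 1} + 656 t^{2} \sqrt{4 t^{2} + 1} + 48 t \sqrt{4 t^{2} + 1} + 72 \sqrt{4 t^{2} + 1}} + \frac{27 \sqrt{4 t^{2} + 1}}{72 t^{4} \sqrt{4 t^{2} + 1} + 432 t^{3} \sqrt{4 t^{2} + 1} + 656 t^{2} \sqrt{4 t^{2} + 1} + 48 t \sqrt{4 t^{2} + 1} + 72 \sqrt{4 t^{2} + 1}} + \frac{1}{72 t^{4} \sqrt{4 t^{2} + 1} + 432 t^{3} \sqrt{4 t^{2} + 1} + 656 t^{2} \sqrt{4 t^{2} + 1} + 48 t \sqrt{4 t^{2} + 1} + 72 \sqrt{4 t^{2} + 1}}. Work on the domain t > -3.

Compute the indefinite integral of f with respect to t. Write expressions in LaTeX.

f has the shape u'v + uv' for u = \frac{3}{4 \left(2 t + 6\right)} and v = - \frac{\sqrt{4 t^{2} + 1}}{3} + \operatorname{atan}{\left(3 t \right)} — it is the derivative of the product u*v.
Check: d/dt[- \frac{\sqrt{4 t^{2} + 1}}{8 t + 24} + \frac{3 \operatorname{atan}{\left(3 t \right)}}{8 t + 24}] = \frac{- 108 t^{3} - 27 t^{2} \sqrt{4 t^{2} + 1} \operatorname{atan}{\left(3 t \right)} + 9 t^{2} + 9 t \sqrt{4 t^{2} + 1} - 12 t - 3 \sqrt{4 t^{2} + 1} \operatorname{atan}{\left(3 t \right)} + 27 \sqrt{4 t^{2} + 1} + 1}{72 t^{4} \sqrt{4 t^{2} + 1} + 432 t^{3} \sqrt{4 t^{2} + 1} + 656 t^{2} \sqrt{4 t^{2} + 1} + 48 t \sqrt{4 t^{2} + 1} + 72 \sqrt{4 t^{2} + 1}}, which equals f(t).

F(t) = - \frac{\sqrt{4 t^{2} + 1}}{8 t + 24} + \frac{3 \operatorname{atan}{\left(3 t \right)}}{8 t + 24} + C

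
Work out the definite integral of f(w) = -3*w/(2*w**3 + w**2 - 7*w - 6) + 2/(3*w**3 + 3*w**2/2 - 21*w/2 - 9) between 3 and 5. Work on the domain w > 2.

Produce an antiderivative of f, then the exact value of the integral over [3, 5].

Antiderivative: F(w) = -(2*log(w - 2) + 13*log(w + 1) - 15*log(w + 3/2))/9; value = -13*log(6)/9 - 5*log(9/2)/3 - 2*log(3)/9 + 13*log(4)/9 + 5*log(13/2)/3

Factor the denominator (3*(w - 2)*(w + 1)*(2*w + 3)) and decompose: f = 10/(3*(2*w + 3)) - 13/(9*(w + 1)) - 2/(9*(w - 2)); each piece integrates to a log, atan, or power term.
F(w) = -(2*log(w - 2) + 13*log(w + 1) - 15*log(w + 3/2))/9 is an antiderivative of f.
Check: d/dw[-(2*log(w - 2) + 13*log(w + 1) - 15*log(w + 3/2))/9] = (4 - 9*w)/(6*w**3 + 3*w**2 - 21*w - 18), which equals f(w).
F(5) = -13*log(6)/9 - 2*log(3)/9 + 5*log(13/2)/3; F(3) = -13*log(4)/9 + 5*log(9/2)/3.
Integral = F(5) - F(3) = -13*log(6)/9 - 5*log(9/2)/3 - 2*log(3)/9 + 13*log(4)/9 + 5*log(13/2)/3.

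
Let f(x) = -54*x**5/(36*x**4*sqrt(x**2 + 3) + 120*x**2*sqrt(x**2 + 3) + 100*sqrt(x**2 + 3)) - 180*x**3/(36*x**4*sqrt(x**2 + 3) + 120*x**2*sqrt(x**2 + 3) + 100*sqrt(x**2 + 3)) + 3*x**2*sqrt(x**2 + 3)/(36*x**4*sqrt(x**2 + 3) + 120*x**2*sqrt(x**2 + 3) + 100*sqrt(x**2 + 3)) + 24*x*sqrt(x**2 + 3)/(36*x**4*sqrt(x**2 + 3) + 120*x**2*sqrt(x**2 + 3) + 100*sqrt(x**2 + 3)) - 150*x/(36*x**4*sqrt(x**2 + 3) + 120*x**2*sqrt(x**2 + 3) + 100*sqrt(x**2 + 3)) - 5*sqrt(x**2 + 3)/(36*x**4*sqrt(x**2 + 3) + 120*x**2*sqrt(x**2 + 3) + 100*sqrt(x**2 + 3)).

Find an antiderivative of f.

The integrand splits into summands that can be handled one at a time.
Check: d/dx[(-x/4 - 1)/(3*x**2 + 5) - 3*sqrt(x**2 + 3)/2] = (-54*x**5 - 180*x**3 + 3*x**2*sqrt(x**2 + 3) + 24*x*sqrt(x**2 + 3) - 150*x - 5*sqrt(x**2 + 3))/(36*x**4*sqrt(x**2 + 3) + 120*x**2*sqrt(x**2 + 3) + 100*sqrt(x**2 + 3)), which equals f(x).

An antiderivative is F(x) = (-x/4 - 1)/(3*x**2 + 5) - 3*sqrt(x**2 + 3)/2.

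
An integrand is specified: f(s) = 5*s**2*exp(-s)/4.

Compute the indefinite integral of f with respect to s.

f has the shape u'v + uv' for u = -5*s**2/4 - 5*s/2 - 5/2 and v = exp(-s) — it is the derivative of the product u*v.
Check: d/ds[(-5*s**2 - 10*s - 10)*exp(-s)/4] = 5*s**2*exp(-s)/4 = f(s).

F(s) = (-5*s**2 - 10*s - 10)*exp(-s)/4 + C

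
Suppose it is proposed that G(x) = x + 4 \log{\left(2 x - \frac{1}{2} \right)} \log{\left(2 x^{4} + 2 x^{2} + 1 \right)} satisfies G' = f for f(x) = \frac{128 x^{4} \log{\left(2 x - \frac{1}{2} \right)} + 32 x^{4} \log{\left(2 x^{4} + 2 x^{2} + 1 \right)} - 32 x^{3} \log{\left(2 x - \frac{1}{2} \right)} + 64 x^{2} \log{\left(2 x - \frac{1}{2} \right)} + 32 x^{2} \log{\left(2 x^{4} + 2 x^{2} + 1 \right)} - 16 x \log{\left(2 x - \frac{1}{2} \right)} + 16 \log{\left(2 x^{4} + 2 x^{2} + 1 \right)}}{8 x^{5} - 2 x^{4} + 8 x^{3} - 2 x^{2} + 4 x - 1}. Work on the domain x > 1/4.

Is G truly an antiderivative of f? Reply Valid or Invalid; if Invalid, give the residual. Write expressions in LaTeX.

d/dx[G] = \frac{8 x^{5} + 128 x^{4} \log{\left(2 x - \frac{1}{2} \right)} + 32 x^{4} \log{\left(2 x^{4} + 2 x^{2} + 1 \right)} - 2 x^{4} - 32 x^{3} \log{\left(2 x - \frac{1}{2} \right)} + 8 x^{3} + 64 x^{2} \log{\left(2 x - \frac{1}{2} \right)} + 32 x^{2} \log{\left(2 x^{4} + 2 x^{2} + 1 \right)} - 2 x^{2} - 16 x \log{\left(2 x - \frac{1}{2} \right)} + 4 x + 16 \log{\left(2 x^{4} + 2 x^{2} + 1 \right)} - 1}{8 x^{5} - 2 x^{4} + 8 x^{3} - 2 x^{2} + 4 x - 1}
d/dx[G] - f(x) = 1 != 0.

Invalid: d/dx[G] - f = 1, which is not 0.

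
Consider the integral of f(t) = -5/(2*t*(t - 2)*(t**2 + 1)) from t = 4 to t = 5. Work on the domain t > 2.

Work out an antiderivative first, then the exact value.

Factor the denominator (2*t*(t - 2)*(t**2 + 1)) and decompose: f = -(2*t - 1)/(2*(t**2 + 1)) - 1/(4*(t - 2)) + 5/(4*t); each piece integrates to a log, atan, or power term.
F(t) = 5*log(t)/4 - log(t - 2)/4 - log(t**2 + 1)/2 + atan(t)/2 is an antiderivative of f.
Check: d/dt[5*log(t)/4 - log(t - 2)/4 - log(t**2 + 1)/2 + atan(t)/2] = -5/(2*t**4 - 4*t**3 + 2*t**2 - 4*t), which equals f(t).
F(5) = -log(26)/2 - log(3)/4 + atan(5)/2 + 5*log(5)/4; F(4) = -log(17)/2 - log(2)/4 + atan(4)/2 + 5*log(4)/4.
Integral = F(5) - F(4) = -5*log(4)/4 - log(26)/2 - atan(4)/2 - log(3)/4 + log(2)/4 + atan(5)/2 + log(17)/2 + 5*log(5)/4.

Antiderivative: F(t) = 5*log(t)/4 - log(t - 2)/4 - log(t**2 + 1)/2 + atan(t)/2; value = -5*log(4)/4 - log(26)/2 - atan(4)/2 - log(3)/4 + log(2)/4 + atan(5)/2 + log(17)/2 + 5*log(5)/4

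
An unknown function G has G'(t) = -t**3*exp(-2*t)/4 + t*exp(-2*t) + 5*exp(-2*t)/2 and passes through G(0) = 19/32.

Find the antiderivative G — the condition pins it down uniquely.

G(t) = (4*t**3 + 6*t**2 - 10*t - 45)*exp(-2*t)/32 + 2

G'(t) has the shape u'v + uv' for u = t**3/8 + 3*t**2/16 - 5*t/16 - 45/32 and v = exp(-2*t) — it is the derivative of the product u*v.
A general antiderivative is (4*t**3 + 6*t**2 - 10*t - 45)*exp(-2*t)/32 + C.
The condition gives C = 19/32 - (-45/32) = 2.
So G(t) = (4*t**3 + 6*t**2 - 10*t - 45)*exp(-2*t)/32 + 2.
Check: d/dt[(4*t**3 + 6*t**2 - 10*t - 45)*exp(-2*t)/32 + 2] = (-t**3 + 4*t + 10)*exp(-2*t)/4, which equals G'(t).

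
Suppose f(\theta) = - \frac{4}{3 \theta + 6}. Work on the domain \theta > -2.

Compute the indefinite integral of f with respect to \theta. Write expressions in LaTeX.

Differentiate the proposed F(\theta) back; it has to land on f(\theta) exactly.
Check: d/d\theta[- \frac{4 \log{\left(\theta + 2 \right)}}{3}] = - \frac{4}{3 \theta + 6} = f(\theta).

F(\theta) = - \frac{4 \log{\left(\theta + 2 \right)}}{3} + C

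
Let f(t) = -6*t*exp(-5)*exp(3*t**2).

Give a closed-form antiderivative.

An antiderivative is F(t) = -exp(3*t**2 - 5).

The substitution u = 3*t**2 - 5 works: f is exactly (dF/du)*(du/dt) for that inner function.
Check: d/dt[-exp(3*t**2 - 5)] = -6*t*exp(-5)*exp(3*t**2) = f(t).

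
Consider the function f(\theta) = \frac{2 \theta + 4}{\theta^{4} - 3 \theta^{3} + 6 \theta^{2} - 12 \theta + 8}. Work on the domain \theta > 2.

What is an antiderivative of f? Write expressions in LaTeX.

The denominator factors as \left(\theta - 2\right) \left(\theta - 1\right) \left(\theta^{2} + 4\right); partial fractions split f into directly integrable pieces: \frac{\theta - 4}{5 \left(\theta^{2} + 4\right)} - \frac{6}{5 \left(\theta - 1\right)} + \frac{1}{\theta - 2}.
Check: d/d\theta[\log{\left(\theta - 2 \right)} - \frac{6 \log{\left(\theta - 1 \right)}}{5} + \frac{\log{\left(\theta^{2} + 4 \right)}}{10} - \frac{2 \operatorname{atan}{\left(\frac{\theta}{2} \right)}}{5}] = \frac{2 \theta + 4}{\theta^{4} - 3 \theta^{3} + 6 \theta^{2} - 12 \theta + 8} = f(\theta).

An antiderivative is F(\theta) = \log{\left(\theta - 2 \right)} - \frac{6 \log{\left(\theta - 1 \right)}}{5} + \frac{\log{\left(\theta^{2} + 4 \right)}}{10} - \frac{2 \operatorname{atan}{\left(\frac{\theta}{2} \right)}}{5}.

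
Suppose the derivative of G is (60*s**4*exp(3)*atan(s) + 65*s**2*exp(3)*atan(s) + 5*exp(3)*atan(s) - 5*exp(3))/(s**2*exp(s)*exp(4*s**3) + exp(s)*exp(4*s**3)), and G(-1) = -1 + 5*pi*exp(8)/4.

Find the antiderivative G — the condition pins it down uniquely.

G(s) = -5*exp(-4*s**3 - s + 3)*atan(s) - 1

G'(s) has the shape u'v + uv' for u = -5*atan(s) and v = exp(-4*s**3 - s + 3) — it is the derivative of the product u*v.
A general antiderivative is -5*exp(-4*s**3 - s + 3)*atan(s) + C.
The condition gives C = -1 + 5*pi*exp(8)/4 - (5*pi*exp(8)/4) = -1.
So G(s) = -5*exp(-4*s**3 - s + 3)*atan(s) - 1.
Check: d/ds[-5*exp(-4*s**3 - s + 3)*atan(s) - 1] = (60*s**4*atan(s) + 65*s**2*atan(s) + 5*atan(s) - 5)/(s**2*exp(-3)*exp(s)*exp(4*s**3) + exp(-3)*exp(s)*exp(4*s**3)), which equals G'(s).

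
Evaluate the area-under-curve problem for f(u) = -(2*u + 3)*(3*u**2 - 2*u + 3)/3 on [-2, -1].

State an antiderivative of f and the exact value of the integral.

Check any antiderivative F(u) by computing F'(u) and comparing it with f(u).
F(u) = -u*(9*u**3 + 10*u**2 + 54)/18 is an antiderivative of f.
Check: d/du[-u*(9*u**3 + 10*u**2 + 54)/18] = -2*u**3 - 5*u**2/3 - 3, which equals f(u).
F(-1) = 55/18; F(-2) = 22/9.
Integral = F(-1) - F(-2) = 11/18.

Antiderivative: F(u) = -u*(9*u**3 + 10*u**2 + 54)/18; value = 11/18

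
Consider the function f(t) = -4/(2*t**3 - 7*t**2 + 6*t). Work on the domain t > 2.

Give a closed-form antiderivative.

Factor the denominator (t*(t - 2)*(2*t - 3)) and decompose: f = 16/(3*(2*t - 3)) - 2/(t - 2) - 2/(3*t); each piece integrates to a log, atan, or power term.
Check: d/dt[2*(-log(t) - 3*log(t - 2) + 4*log(t - 3/2))/3] = -4/(2*t**3 - 7*t**2 + 6*t) = f(t).

An antiderivative is F(t) = 2*(-log(t) - 3*log(t - 2) + 4*log(t - 3/2))/3.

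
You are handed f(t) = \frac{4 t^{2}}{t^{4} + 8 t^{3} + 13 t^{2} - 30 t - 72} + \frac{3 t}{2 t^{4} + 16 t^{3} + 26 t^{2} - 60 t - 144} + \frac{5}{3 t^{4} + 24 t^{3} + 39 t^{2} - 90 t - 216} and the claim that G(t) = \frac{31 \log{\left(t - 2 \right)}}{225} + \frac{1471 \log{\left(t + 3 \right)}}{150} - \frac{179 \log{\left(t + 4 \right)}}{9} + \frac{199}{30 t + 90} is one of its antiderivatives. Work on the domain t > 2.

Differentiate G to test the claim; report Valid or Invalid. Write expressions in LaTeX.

d/dt[G] = \frac{- 179 t^{3} - 644 t^{2} + 564 t + 3252}{18 t^{4} + 144 t^{3} + 234 t^{2} - 540 t - 1296}
d/dt[G] - f(t) = - \frac{179}{18 t + 72} != 0.

Invalid: d/dt[G] - f = - \frac{179}{18 t + 72}, which is not 0.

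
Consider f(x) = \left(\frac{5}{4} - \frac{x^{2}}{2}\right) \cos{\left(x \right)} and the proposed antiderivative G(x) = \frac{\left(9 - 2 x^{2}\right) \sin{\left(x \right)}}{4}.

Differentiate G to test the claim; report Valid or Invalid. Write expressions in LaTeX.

Invalid: d/dx[G] - f = - x \sin{\left(x \right)} + \cos{\left(x \right)}, which is not 0.

d/dx[G] = - \frac{x^{2} \cos{\left(x \right)}}{2} - x \sin{\left(x \right)} + \frac{9 \cos{\left(x \right)}}{4}
d/dx[G] - f(x) = - x \sin{\left(x \right)} + \cos{\left(x \right)} != 0.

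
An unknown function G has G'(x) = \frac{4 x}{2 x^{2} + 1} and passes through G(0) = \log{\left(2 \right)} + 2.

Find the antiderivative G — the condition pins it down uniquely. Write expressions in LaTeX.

G(x) = \log{\left(4 x^{2} + 2 \right)} + 2

G'(x) matches the chain-rule pattern g'(h)*h' with inner function h(x) = 4 x^{2} + 2; substituting u = h(x) collapses the integral.
A general antiderivative is \log{\left(4 x^{2} + 2 \right)} + C.
The condition gives C = \log{\left(2 \right)} + 2 - (\log{\left(2 \right)}) = 2.
So G(x) = \log{\left(4 x^{2} + 2 \right)} + 2.
Check: d/dx[\log{\left(4 x^{2} + 2 \right)} + 2] = \frac{4 x}{2 x^{2} + 1} = G'(x).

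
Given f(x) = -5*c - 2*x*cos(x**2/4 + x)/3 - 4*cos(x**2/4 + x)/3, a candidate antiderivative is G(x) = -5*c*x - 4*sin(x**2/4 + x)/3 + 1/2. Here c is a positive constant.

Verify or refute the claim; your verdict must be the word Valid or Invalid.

d/dx[G] = -5*c - 2*x*cos(x**2/4 + x)/3 - 4*cos(x**2/4 + x)/3
This equals f(x) exactly, so the claim holds.

Valid: G'(x) = f(x).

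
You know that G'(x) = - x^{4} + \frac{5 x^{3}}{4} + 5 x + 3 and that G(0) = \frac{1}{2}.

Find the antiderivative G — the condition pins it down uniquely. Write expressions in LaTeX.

G(x) = - \frac{16 x^{5} - 25 x^{4} - 200 x^{2} - 240 x - 40}{80}

The integrand splits into summands that can be handled one at a time.
A general antiderivative is - \frac{x^{5}}{5} + \frac{5 x^{4}}{16} + \frac{5 x^{2}}{2} + 3 x + C.
The condition gives C = \frac{1}{2} - (0) = \frac{1}{2}.
So G(x) = - \frac{16 x^{5} - 25 x^{4} - 200 x^{2} - 240 x - 40}{80}.
Check: d/dx[- \frac{16 x^{5} - 25 x^{4} - 200 x^{2} - 240 x - 40}{80}] = - x^{4} + \frac{5 x^{3}}{4} + 5 x + 3 = G'(x).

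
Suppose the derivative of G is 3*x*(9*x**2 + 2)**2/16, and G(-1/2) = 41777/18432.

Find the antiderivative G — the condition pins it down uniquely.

G(x) = 81*x**6/32 + 27*x**4/16 + 3*x**2/8 + 73/36

The substitution u = -3*x**2/2 - 1/3 works: G'(x) is exactly (dG/du)*(du/dx) for that inner function.
A general antiderivative is -3*(-3*x**2/2 - 1/3)**3/4 + C.
The condition gives C = 41777/18432 - (4913/18432) = 2.
So G(x) = 81*x**6/32 + 27*x**4/16 + 3*x**2/8 + 73/36.
Check: d/dx[81*x**6/32 + 27*x**4/16 + 3*x**2/8 + 73/36] = 243*x**5/16 + 27*x**3/4 + 3*x/4, which equals G'(x).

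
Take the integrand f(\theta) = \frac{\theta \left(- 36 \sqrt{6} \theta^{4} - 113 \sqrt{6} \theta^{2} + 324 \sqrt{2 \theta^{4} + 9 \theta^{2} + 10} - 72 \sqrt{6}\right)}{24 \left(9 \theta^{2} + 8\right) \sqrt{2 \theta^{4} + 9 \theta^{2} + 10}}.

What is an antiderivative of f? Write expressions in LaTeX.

Any candidate F(\theta) must reproduce f(\theta) exactly when differentiated.
Check: d/d\theta[\frac{- \sqrt{6} \sqrt{2 \theta^{4} + 9 \theta^{2} + 10} + 18 \log{\left(\frac{3 \theta^{2}}{2} + \frac{4}{3} \right)}}{24}] = \frac{- 36 \sqrt{6} \theta^{5} - 113 \sqrt{6} \theta^{3} + 324 \theta \sqrt{2 \theta^{4} + 9 \theta^{2} + 10} - 72 \sqrt{6} \theta}{216 \theta^{2} \sqrt{2 \theta^{4} + 9 \theta^{2} + 10} + 192 \sqrt{2 \theta^{4} + 9 \theta^{2} + 10}}, which equals f(\theta).

An antiderivative is F(\theta) = \frac{- \sqrt{6} \sqrt{2 \theta^{4} + 9 \theta^{2} + 10} + 18 \log{\left(\frac{3 \theta^{2}}{2} + \frac{4}{3} \right)}}{24}.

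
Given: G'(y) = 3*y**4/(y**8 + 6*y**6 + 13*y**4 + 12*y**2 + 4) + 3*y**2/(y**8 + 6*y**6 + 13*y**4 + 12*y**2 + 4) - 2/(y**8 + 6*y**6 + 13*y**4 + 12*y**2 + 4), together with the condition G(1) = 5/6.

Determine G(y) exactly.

G(y) = -y/(y**4 + 3*y**2 + 2) + 1

Recognize the product-rule pattern: G'(y) = u'v + uv' with u = -y, v = 1/(y**4 + 3*y**2 + 2), so integration by parts undoes it.
A general antiderivative is -y/(y**4 + 3*y**2 + 2) + C.
The condition gives C = 5/6 - (-1/6) = 1.
So G(y) = -y/(y**4 + 3*y**2 + 2) + 1.
Check: d/dy[-y/(y**4 + 3*y**2 + 2) + 1] = (3*y**4 + 3*y**2 - 2)/(y**8 + 6*y**6 + 13*y**4 + 12*y**2 + 4), which equals G'(y).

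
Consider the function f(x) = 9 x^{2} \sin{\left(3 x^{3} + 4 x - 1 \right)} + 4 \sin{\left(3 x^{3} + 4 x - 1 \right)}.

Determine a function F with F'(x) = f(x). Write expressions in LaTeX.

An antiderivative is F(x) = - \cos{\left(3 x^{3} + 4 x - 1 \right)}.

f matches the chain-rule pattern g'(h)*h' with inner function h(x) = 3 x^{3} + 4 x - 1; substituting u = h(x) collapses the integral.
Check: d/dx[- \cos{\left(3 x^{3} + 4 x - 1 \right)}] = 9 x^{2} \sin{\left(3 x^{3} + 4 x - 1 \right)} + 4 \sin{\left(3 x^{3} + 4 x - 1 \right)} = f(x).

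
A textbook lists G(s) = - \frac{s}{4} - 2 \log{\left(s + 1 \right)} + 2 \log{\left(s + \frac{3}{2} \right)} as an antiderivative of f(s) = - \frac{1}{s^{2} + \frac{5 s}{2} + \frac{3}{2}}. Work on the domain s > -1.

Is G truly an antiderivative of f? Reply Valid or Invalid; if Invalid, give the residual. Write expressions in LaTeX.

Invalid: d/ds[G] - f = - \frac{1}{4}, which is not 0.

d/ds[G] = \frac{- 2 s^{2} - 5 s - 11}{8 s^{2} + 20 s + 12}
d/ds[G] - f(s) = - \frac{1}{4} != 0.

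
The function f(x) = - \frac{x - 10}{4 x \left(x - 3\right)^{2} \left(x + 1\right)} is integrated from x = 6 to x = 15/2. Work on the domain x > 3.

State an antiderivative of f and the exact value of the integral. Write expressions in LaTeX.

Antiderivative: F(x) = \frac{160 x \log{\left(x \right)} - 61 x \log{\left(x - 3 \right)} - 99 x \log{\left(x + 1 \right)} - 480 \log{\left(x \right)} + 183 \log{\left(x - 3 \right)} + 297 \log{\left(x + 1 \right)} - 84}{576 x - 1728}; value = - \frac{5 \log{\left(6 \right)}}{18} - \frac{11 \log{\left(\frac{17}{2} \right)}}{64} - \frac{61 \log{\left(\frac{9}{2} \right)}}{576} + \frac{7}{432} + \frac{61 \log{\left(3 \right)}}{576} + \frac{11 \log{\left(7 \right)}}{64} + \frac{5 \log{\left(\frac{15}{2} \right)}}{18}

The denominator factors as 4 x \left(x - 3\right)^{2} \left(x + 1\right); partial fractions split f into directly integrable pieces: - \frac{11}{64 \left(x + 1\right)} - \frac{61}{576 \left(x - 3\right)} + \frac{7}{48 \left(x - 3\right)^{2}} + \frac{5}{18 x}.
F(x) = \frac{160 x \log{\left(x \right)} - 61 x \log{\left(x - 3 \right)} - 99 x \log{\left(x + 1 \right)} - 480 \log{\left(x \right)} + 183 \log{\left(x - 3 \right)} + 297 \log{\left(x + 1 \right)} - 84}{576 x - 1728} is an antiderivative of f.
Check: d/dx[\frac{160 x \log{\left(x \right)} - 61 x \log{\left(x - 3 \right)} - 99 x \log{\left(x + 1 \right)} - 480 \log{\left(x \right)} + 183 \log{\left(x - 3 \right)} + 297 \log{\left(x + 1 \right)} - 84}{576 x - 1728}] = \frac{10 - x}{4 x^{4} - 20 x^{3} + 12 x^{2} + 36 x}, which equals f(x).
F(15/2) = - \frac{11 \log{\left(\frac{17}{2} \right)}}{64} - \frac{61 \log{\left(\frac{9}{2} \right)}}{576} - \frac{7}{216} + \frac{5 \log{\left(\frac{15}{2} \right)}}{18}; F(6) = - \frac{11 \log{\left(7 \right)}}{64} - \frac{61 \log{\left(3 \right)}}{576} - \frac{7}{144} + \frac{5 \log{\left(6 \right)}}{18}.
Integral = F(15/2) - F(6) = - \frac{5 \log{\left(6 \right)}}{18} - \frac{11 \log{\left(\frac{17}{2} \right)}}{64} - \frac{61 \log{\left(\frac{9}{2} \right)}}{576} + \frac{7}{432} + \frac{61 \log{\left(3 \right)}}{576} + \frac{11 \log{\left(7 \right)}}{64} + \frac{5 \log{\left(\frac{15}{2} \right)}}{18}.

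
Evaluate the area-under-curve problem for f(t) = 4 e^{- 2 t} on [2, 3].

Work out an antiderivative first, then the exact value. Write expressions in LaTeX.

Antiderivative: F(t) = - 2 e^{- 2 t}; value = - \frac{2}{e^{6}} + \frac{2}{e^{4}}

Whatever form F(t) takes, F'(t) = f(t) is non-negotiable.
F(t) = - 2 e^{- 2 t} is an antiderivative of f.
Check: d/dt[- 2 e^{- 2 t}] = 4 e^{- 2 t} = f(t).
F(3) = - \frac{2}{e^{6}}; F(2) = - \frac{2}{e^{4}}.
Integral = F(3) - F(2) = - \frac{2}{e^{6}} + \frac{2}{e^{4}}.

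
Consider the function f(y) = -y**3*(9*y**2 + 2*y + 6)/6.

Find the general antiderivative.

An antiderivative F(y) passes only if d/dy[F] lands on f(y) exactly.
Check: d/dy[-y**6/4 - y**5/15 - y**4/4] = -3*y**5/2 - y**4/3 - y**3, which equals f(y).

F(y) = -y**6/4 - y**5/15 - y**4/4 + C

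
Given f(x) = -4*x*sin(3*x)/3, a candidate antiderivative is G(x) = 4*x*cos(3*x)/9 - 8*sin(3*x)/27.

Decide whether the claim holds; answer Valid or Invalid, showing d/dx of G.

d/dx[G] = -4*x*sin(3*x)/3 - 4*cos(3*x)/9
d/dx[G] - f(x) = -4*cos(3*x)/9 != 0.

Invalid: d/dx[G] - f = -4*cos(3*x)/9, which is not 0.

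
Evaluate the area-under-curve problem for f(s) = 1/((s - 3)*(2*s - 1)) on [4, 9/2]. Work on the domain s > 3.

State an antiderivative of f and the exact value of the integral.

Antiderivative: F(s) = -(-log(s - 3) + log(s - 1/2))/5; value = -log(4)/5 + log(3/2)/5 + log(7/2)/5

Factor the denominator ((s - 3)*(2*s - 1)) and decompose: f = -2/(5*(2*s - 1)) + 1/(5*(s - 3)); each piece integrates to a log, atan, or power term.
F(s) = -(-log(s - 3) + log(s - 1/2))/5 is an antiderivative of f.
Check: d/ds[-(-log(s - 3) + log(s - 1/2))/5] = 1/(2*s**2 - 7*s + 3), which equals f(s).
F(9/2) = -log(4)/5 + log(3/2)/5; F(4) = -log(7/2)/5.
Integral = F(9/2) - F(4) = -log(4)/5 + log(3/2)/5 + log(7/2)/5.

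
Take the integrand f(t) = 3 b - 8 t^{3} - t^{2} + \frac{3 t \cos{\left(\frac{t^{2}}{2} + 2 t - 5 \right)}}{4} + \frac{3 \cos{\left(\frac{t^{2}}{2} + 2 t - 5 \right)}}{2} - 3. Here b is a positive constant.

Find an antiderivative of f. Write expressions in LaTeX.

An antiderivative is F(t) = 3 b t - 2 t^{4} - \frac{t^{3}}{3} - 3 t + \frac{3 \sin{\left(\frac{t^{2}}{2} + 2 t - 5 \right)}}{4}.

Integrate term by term and add the pieces.
Check: d/dt[3 b t - 2 t^{4} - \frac{t^{3}}{3} - 3 t + \frac{3 \sin{\left(\frac{t^{2}}{2} + 2 t - 5 \right)}}{4}] = 3 b - 8 t^{3} - t^{2} + \frac{3 t \cos{\left(\frac{t^{2}}{2} + 2 t - 5 \right)}}{4} + \frac{3 \cos{\left(\frac{t^{2}}{2} + 2 t - 5 \right)}}{2} - 3 = f(t).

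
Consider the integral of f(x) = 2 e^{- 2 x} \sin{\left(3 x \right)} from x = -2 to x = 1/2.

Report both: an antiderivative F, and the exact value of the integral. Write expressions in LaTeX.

Whatever form F(x) takes, F'(x) = f(x) is non-negotiable.
F(x) = - \frac{4 e^{- 2 x} \sin{\left(3 x \right)}}{13} - \frac{6 e^{- 2 x} \cos{\left(3 x \right)}}{13} is an antiderivative of f.
Check: d/dx[- \frac{4 e^{- 2 x} \sin{\left(3 x \right)}}{13} - \frac{6 e^{- 2 x} \cos{\left(3 x \right)}}{13}] = 2 e^{- 2 x} \sin{\left(3 x \right)} = f(x).
F(1/2) = - \frac{4 \sin{\left(\frac{3}{2} \right)}}{13 e} - \frac{6 \cos{\left(\frac{3}{2} \right)}}{13 e}; F(-2) = - \frac{6 e^{4} \cos{\left(6 \right)}}{13} + \frac{4 e^{4} \sin{\left(6 \right)}}{13}.
Integral = F(1/2) - F(-2) = - \frac{4 \sin{\left(\frac{3}{2} \right)}}{13 e} - \frac{6 \cos{\left(\frac{3}{2} \right)}}{13 e} - \frac{4 e^{4} \sin{\left(6 \right)}}{13} + \frac{6 e^{4} \cos{\left(6 \right)}}{13}.

Antiderivative: F(x) = - \frac{4 e^{- 2 x} \sin{\left(3 x \right)}}{13} - \frac{6 e^{- 2 x} \cos{\left(3 x \right)}}{13}; value = - \frac{4 \sin{\left(\frac{3}{2} \right)}}{13 e} - \frac{6 \cos{\left(\frac{3}{2} \right)}}{13 e} - \frac{4 e^{4} \sin{\left(6 \right)}}{13} + \frac{6 e^{4} \cos{\left(6 \right)}}{13}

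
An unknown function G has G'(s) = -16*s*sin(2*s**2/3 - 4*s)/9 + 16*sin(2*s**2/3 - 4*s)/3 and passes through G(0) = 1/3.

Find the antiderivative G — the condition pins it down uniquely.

The substitution u = 2*s**2/3 - 4*s works: G'(s) is exactly (dG/du)*(du/ds) for that inner function.
A general antiderivative is 4*cos(2*s**2/3 - 4*s)/3 + C.
The condition gives C = 1/3 - (4/3) = -1.
So G(s) = (4*cos(2*s**2/3 - 4*s) - 3)/3.
Check: d/ds[(4*cos(2*s**2/3 - 4*s) - 3)/3] = -16*s*sin(2*s**2/3 - 4*s)/9 + 16*sin(2*s**2/3 - 4*s)/3 = G'(s).

G(s) = (4*cos(2*s**2/3 - 4*s) - 3)/3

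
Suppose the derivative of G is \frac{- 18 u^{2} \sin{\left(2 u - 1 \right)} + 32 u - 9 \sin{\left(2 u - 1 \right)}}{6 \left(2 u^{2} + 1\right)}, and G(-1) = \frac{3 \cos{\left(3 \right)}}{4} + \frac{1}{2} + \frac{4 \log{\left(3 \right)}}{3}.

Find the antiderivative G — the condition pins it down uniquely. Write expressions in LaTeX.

Recover the given G'(u) by differentiating a candidate G(u); any mismatch rules it out.
A general antiderivative is \frac{4 \log{\left(2 u^{2} + 1 \right)}}{3} + \frac{3 \cos{\left(2 u - 1 \right)}}{4} + C.
The condition gives C = \frac{3 \cos{\left(3 \right)}}{4} + \frac{1}{2} + \frac{4 \log{\left(3 \right)}}{3} - (\frac{3 \cos{\left(3 \right)}}{4} + \frac{4 \log{\left(3 \right)}}{3}) = \frac{1}{2}.
So G(u) = \frac{4 \log{\left(2 u^{2} + 1 \right)}}{3} + \frac{3 \cos{\left(2 u - 1 \right)}}{4} + \frac{1}{2}.
Check: d/du[\frac{4 \log{\left(2 u^{2} + 1 \right)}}{3} + \frac{3 \cos{\left(2 u - 1 \right)}}{4} + \frac{1}{2}] = \frac{- 18 u^{2} \sin{\left(2 u - 1 \right)} + 32 u - 9 \sin{\left(2 u - 1 \right)}}{12 u^{2} + 6}, which equals G'(u).

G(u) = \frac{4 \log{\left(2 u^{2} + 1 \right)}}{3} + \frac{3 \cos{\left(2 u - 1 \right)}}{4} + \frac{1}{2}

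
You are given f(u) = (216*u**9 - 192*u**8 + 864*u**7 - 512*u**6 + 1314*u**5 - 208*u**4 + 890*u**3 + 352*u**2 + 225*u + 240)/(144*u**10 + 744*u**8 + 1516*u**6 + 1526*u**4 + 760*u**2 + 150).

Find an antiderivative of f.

Any candidate F(u) must reproduce f(u) exactly when differentiated.
Check: d/du[4*u/(3*u**2 + 5/2) + 3*log(2*u**2 + 3)/4 - 1/(4*u**2 + 4)] = (216*u**9 - 192*u**8 + 864*u**7 - 512*u**6 + 1314*u**5 - 208*u**4 + 890*u**3 + 352*u**2 + 225*u + 240)/(144*u**10 + 744*u**8 + 1516*u**6 + 1526*u**4 + 760*u**2 + 150) = f(u).

An antiderivative is F(u) = 4*u/(3*u**2 + 5/2) + 3*log(2*u**2 + 3)/4 - 1/(4*u**2 + 4).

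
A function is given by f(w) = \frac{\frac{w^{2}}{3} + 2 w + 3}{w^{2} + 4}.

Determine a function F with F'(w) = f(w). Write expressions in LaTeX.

Check any antiderivative F(w) by computing F'(w) and comparing it with f(w).
Check: d/dw[\frac{2 w + 6 \log{\left(w^{2} + 4 \right)} + 5 \operatorname{atan}{\left(\frac{w}{2} \right)}}{6}] = \frac{w^{2} + 6 w + 9}{3 w^{2} + 12}, which equals f(w).

An antiderivative is F(w) = \frac{2 w + 6 \log{\left(w^{2} + 4 \right)} + 5 \operatorname{atan}{\left(\frac{w}{2} \right)}}{6}.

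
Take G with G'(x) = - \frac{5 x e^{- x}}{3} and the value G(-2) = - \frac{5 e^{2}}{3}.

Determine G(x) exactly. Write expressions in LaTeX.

Recognize the product-rule pattern: G'(x) = u'v + uv' with u = \frac{5 x}{3} + \frac{5}{3}, v = e^{- x}, so integration by parts undoes it.
A general antiderivative is \frac{\left(5 x + 5\right) e^{- x}}{3} + C.
The condition gives C = - \frac{5 e^{2}}{3} - (- \frac{5 e^{2}}{3}) = 0.
So G(x) = \frac{\left(5 x + 5\right) e^{- x}}{3}.
Check: d/dx[\frac{\left(5 x + 5\right) e^{- x}}{3}] = - \frac{5 x e^{- x}}{3} = G'(x).

G(x) = \frac{\left(5 x + 5\right) e^{- x}}{3}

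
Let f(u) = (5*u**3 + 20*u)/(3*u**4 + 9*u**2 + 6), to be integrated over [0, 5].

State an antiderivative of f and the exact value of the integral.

Antiderivative: F(u) = 5*(-2*log(u**2/2 + 1) + 3*log(2*u**2 + 2))/6; value = -5*log(27/2)/3 - 5*log(2)/2 + 5*log(52)/2

For F(u) to be correct the identity F'(u) - f(u) = 0 must hold.
F(u) = 5*(-2*log(u**2/2 + 1) + 3*log(2*u**2 + 2))/6 is an antiderivative of f.
Check: d/du[5*(-2*log(u**2/2 + 1) + 3*log(2*u**2 + 2))/6] = (5*u**3 + 20*u)/(3*u**4 + 9*u**2 + 6) = f(u).
F(5) = -5*log(27/2)/3 + 5*log(52)/2; F(0) = 5*log(2)/2.
Integral = F(5) - F(0) = -5*log(27/2)/3 - 5*log(2)/2 + 5*log(52)/2.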